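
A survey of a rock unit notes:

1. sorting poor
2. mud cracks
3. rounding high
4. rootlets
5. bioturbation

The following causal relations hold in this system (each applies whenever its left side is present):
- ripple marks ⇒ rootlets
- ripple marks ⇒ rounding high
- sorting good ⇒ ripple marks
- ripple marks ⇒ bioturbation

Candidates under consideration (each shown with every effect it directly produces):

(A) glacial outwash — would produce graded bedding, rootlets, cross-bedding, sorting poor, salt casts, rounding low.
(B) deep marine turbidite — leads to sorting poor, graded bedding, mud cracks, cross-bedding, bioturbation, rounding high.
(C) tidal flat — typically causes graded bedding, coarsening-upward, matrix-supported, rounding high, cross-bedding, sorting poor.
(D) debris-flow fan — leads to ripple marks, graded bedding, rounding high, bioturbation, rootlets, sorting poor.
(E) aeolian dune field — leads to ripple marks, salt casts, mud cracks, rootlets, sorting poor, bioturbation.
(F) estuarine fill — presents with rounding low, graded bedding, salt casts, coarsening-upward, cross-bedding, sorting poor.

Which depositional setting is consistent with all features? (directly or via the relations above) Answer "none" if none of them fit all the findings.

Checking each candidate against the observations:
(A) glacial outwash — fails on mud cracks, rounding high, bioturbation (predicts rounding low, not rounding high)
(B) deep marine turbidite — does not account for rootlets
(C) tidal flat — sorting poor yes; mud cracks NO; rounding high yes; rootlets NO; bioturbation NO
(D) debris-flow fan — sorting poor yes; mud cracks NO; rounding high yes; rootlets yes; bioturbation yes
(E) aeolian dune field — sorting poor yes; mud cracks yes; rounding high yes (via ripple marks → rounding high); rootlets yes; bioturbation yes
(F) estuarine fill — sorting poor yes; mud cracks NO; rounding high NO; rootlets NO; bioturbation NO
(E) alone accounts for all the evidence.

E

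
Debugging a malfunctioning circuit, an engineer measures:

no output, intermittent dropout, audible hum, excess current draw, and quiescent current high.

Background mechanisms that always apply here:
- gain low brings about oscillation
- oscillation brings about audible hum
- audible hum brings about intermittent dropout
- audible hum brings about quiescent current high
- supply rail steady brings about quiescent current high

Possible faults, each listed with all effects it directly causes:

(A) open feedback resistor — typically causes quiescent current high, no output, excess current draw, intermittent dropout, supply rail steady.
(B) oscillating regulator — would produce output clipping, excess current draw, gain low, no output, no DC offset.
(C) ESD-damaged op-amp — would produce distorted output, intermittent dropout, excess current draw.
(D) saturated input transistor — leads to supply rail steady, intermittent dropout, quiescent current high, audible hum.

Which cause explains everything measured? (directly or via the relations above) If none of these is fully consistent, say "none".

B

For each candidate, compare predicted effects to what was observed:
(A) open feedback resistor — does not account for audible hum
(B) oscillating regulator — no output ✓; intermittent dropout ✓ (through gain low → oscillation → audible hum → intermittent dropout); audible hum ✓ (through gain low → oscillation → audible hum); excess current draw ✓; quiescent current high ✓ (through gain low → oscillation → audible hum → quiescent current high)
(C) ESD-damaged op-amp — no output ✗; intermittent dropout ✓; audible hum ✗; excess current draw ✓; quiescent current high ✗
(D) saturated input transistor — no output ✗; intermittent dropout ✓; audible hum ✓; excess current draw ✗; quiescent current high ✓
Only (B) is consistent with every observation.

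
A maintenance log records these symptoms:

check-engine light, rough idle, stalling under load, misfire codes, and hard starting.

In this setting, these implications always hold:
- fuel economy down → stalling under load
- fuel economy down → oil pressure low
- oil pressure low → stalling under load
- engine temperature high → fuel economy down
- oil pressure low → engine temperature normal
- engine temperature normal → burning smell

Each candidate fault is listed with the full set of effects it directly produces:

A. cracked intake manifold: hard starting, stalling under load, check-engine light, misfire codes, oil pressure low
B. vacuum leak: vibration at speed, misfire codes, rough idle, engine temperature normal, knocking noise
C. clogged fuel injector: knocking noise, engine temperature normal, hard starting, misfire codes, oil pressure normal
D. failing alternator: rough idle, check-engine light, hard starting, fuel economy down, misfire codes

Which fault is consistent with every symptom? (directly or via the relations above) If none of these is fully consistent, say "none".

Per-candidate check:
(A) cracked intake manifold — does not account for rough idle
(B) vacuum leak — check-engine light NO; rough idle yes; stalling under load NO; misfire codes yes; hard starting NO
(C) clogged fuel injector — check-engine light NO; rough idle NO; stalling under load NO; misfire codes yes; hard starting yes
(D) failing alternator — accounts for every observation (stalling under load through fuel economy down → stalling under load)
(D) alone accounts for all the evidence.

D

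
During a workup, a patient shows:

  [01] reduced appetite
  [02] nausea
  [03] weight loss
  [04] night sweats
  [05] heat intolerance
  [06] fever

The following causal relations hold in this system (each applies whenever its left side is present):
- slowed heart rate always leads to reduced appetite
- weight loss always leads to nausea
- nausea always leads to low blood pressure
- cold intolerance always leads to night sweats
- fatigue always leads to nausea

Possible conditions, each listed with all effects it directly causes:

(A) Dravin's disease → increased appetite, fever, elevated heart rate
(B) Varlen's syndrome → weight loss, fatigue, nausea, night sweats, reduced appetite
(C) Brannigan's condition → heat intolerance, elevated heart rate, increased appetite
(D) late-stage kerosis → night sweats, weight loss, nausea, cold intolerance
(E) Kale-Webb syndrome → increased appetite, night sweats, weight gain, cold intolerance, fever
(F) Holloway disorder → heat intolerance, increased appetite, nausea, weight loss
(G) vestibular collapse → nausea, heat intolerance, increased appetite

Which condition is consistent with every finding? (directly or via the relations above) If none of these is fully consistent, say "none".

Checking each candidate against the observations:
(A) Dravin's disease — reduced appetite miss; nausea miss; weight loss miss; night sweats miss; heat intolerance miss; fever match
(B) Varlen's syndrome — reduced appetite match; nausea match; weight loss match; night sweats match; heat intolerance miss; fever miss
(C) Brannigan's condition — fails on reduced appetite, nausea, weight loss, night sweats, fever (predicts increased appetite, not reduced appetite)
(D) late-stage kerosis — reduced appetite miss; nausea match; weight loss match; night sweats match; heat intolerance miss; fever miss
(E) Kale-Webb syndrome — fails on reduced appetite, nausea, weight loss, heat intolerance (predicts increased appetite, not reduced appetite; predicts weight gain, not weight loss; predicts cold intolerance, not heat intolerance)
(F) Holloway disorder — reduced appetite miss; nausea match; weight loss match; night sweats miss; heat intolerance match; fever miss
(G) vestibular collapse — reduced appetite miss; nausea match; weight loss miss; night sweats miss; heat intolerance match; fever miss
No candidate is consistent with all observations.

none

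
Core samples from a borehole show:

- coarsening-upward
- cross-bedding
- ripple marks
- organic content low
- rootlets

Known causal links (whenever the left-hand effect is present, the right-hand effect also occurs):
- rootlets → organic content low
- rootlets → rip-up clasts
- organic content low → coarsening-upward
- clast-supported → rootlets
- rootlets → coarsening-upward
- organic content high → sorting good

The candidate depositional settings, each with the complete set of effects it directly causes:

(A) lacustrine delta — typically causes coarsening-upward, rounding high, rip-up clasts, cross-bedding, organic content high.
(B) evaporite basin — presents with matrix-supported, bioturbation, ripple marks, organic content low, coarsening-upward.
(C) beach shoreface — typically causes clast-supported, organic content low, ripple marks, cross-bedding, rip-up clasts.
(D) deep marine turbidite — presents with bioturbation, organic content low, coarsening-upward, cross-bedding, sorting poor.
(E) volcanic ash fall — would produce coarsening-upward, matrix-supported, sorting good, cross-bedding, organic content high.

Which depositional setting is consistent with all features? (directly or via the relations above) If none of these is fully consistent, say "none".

For each candidate, compare predicted effects to what was observed:
(A) lacustrine delta — fails on ripple marks, organic content low, rootlets (predicts organic content high, not organic content low)
(B) evaporite basin — coarsening-upward match; cross-bedding miss; ripple marks match; organic content low match; rootlets miss
(C) beach shoreface — coarsening-upward match (by organic content low → coarsening-upward); cross-bedding match; ripple marks match; organic content low match; rootlets match (by clast-supported → rootlets)
(D) deep marine turbidite — coarsening-upward match; cross-bedding match; ripple marks miss; organic content low match; rootlets miss
(E) volcanic ash fall — coarsening-upward match; cross-bedding match; ripple marks miss; organic content low miss; rootlets miss
(C) is the only candidate with no mismatches.

C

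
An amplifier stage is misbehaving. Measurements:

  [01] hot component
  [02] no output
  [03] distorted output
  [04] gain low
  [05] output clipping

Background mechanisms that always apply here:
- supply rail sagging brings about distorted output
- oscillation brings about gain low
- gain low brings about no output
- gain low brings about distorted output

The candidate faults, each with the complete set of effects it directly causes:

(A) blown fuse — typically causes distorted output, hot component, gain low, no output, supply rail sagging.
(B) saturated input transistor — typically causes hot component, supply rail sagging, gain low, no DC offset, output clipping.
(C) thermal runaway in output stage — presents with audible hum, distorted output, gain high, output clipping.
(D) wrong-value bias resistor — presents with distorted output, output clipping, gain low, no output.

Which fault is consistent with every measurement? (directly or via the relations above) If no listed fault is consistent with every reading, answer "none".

B

For each candidate, compare predicted effects to what was observed:
(A) blown fuse — hot component yes; no output yes; distorted output yes; gain low yes; output clipping NO
(B) saturated input transistor — accounts for every observation (no output by gain low → no output)
(C) thermal runaway in output stage — hot component NO; no output NO; distorted output yes; gain low NO; output clipping yes
(D) wrong-value bias resistor — does not account for hot component
(B) alone accounts for all the evidence.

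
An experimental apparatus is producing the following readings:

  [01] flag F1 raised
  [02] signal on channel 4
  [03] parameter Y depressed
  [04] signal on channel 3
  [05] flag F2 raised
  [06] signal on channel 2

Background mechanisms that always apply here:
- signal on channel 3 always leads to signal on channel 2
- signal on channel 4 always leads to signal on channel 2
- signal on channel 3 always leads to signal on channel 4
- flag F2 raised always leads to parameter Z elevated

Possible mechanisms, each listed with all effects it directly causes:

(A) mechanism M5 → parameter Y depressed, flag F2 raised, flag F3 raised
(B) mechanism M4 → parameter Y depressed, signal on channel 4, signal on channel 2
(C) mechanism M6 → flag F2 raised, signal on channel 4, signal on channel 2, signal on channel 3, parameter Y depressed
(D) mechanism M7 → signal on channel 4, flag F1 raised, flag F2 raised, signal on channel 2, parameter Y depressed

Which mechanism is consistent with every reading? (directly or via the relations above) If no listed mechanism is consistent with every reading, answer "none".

For each candidate, compare predicted effects to what was observed:
(A) mechanism M5 — flag F1 raised ✗; signal on channel 4 ✗; parameter Y depressed ✓; signal on channel 3 ✗; flag F2 raised ✓; signal on channel 2 ✗
(B) mechanism M4 — flag F1 raised ✗; signal on channel 4 ✓; parameter Y depressed ✓; signal on channel 3 ✗; flag F2 raised ✗; signal on channel 2 ✓
(C) mechanism M6 — does not account for flag F1 raised
(D) mechanism M7 — flag F1 raised ✓; signal on channel 4 ✓; parameter Y depressed ✓; signal on channel 3 ✗; flag F2 raised ✓; signal on channel 2 ✓
No candidate is consistent with all observations.

none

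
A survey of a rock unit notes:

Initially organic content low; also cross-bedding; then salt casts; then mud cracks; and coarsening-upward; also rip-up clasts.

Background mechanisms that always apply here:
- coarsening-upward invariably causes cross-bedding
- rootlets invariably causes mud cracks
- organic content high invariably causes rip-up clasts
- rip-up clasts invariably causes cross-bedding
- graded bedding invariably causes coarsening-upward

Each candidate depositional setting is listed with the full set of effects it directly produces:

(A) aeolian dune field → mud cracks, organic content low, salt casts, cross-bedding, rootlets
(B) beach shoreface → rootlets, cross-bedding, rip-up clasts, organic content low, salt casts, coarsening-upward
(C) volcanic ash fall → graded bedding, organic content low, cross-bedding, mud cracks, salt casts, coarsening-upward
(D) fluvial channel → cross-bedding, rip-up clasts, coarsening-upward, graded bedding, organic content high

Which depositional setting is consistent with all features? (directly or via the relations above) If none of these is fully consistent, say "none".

For each candidate, compare predicted effects to what was observed:
(A) aeolian dune field — organic content low match; cross-bedding match; salt casts match; mud cracks match; coarsening-upward miss; rip-up clasts miss
(B) beach shoreface — organic content low match; cross-bedding match; salt casts match; mud cracks match (by rootlets → mud cracks); coarsening-upward match; rip-up clasts match
(C) volcanic ash fall — organic content low match; cross-bedding match; salt casts match; mud cracks match; coarsening-upward match; rip-up clasts miss
(D) fluvial channel — fails on organic content low, salt casts, mud cracks (predicts organic content high, not organic content low)
Only (B) is consistent with every observation.

B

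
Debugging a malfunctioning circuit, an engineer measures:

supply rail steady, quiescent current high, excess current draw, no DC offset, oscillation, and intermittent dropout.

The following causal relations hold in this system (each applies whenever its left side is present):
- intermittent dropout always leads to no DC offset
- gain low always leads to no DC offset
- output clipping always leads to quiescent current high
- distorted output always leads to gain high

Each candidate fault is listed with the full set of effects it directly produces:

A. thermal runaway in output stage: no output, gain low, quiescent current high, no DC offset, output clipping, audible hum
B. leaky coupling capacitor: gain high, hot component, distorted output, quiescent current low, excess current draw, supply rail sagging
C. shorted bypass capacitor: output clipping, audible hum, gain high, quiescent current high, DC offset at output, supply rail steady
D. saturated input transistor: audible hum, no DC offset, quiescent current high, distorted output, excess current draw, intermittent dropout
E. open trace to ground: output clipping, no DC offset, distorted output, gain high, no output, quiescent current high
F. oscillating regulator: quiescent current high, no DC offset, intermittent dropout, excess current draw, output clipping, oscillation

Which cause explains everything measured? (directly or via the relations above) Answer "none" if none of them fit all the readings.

none

Checking each candidate against the observations:
(A) thermal runaway in output stage — supply rail steady miss; quiescent current high match; excess current draw miss; no DC offset match; oscillation miss; intermittent dropout miss
(B) leaky coupling capacitor — fails on supply rail steady, quiescent current high, no DC offset, oscillation, intermittent dropout (predicts supply rail sagging, not supply rail steady; predicts quiescent current low, not quiescent current high)
(C) shorted bypass capacitor — fails on excess current draw, no DC offset, oscillation, intermittent dropout (predicts DC offset at output, not no DC offset)
(D) saturated input transistor — supply rail steady miss; quiescent current high match; excess current draw match; no DC offset match; oscillation miss; intermittent dropout match
(E) open trace to ground — does not account for supply rail steady, excess current draw, oscillation, intermittent dropout
(F) oscillating regulator — does not account for supply rail steady
No candidate is consistent with all observations.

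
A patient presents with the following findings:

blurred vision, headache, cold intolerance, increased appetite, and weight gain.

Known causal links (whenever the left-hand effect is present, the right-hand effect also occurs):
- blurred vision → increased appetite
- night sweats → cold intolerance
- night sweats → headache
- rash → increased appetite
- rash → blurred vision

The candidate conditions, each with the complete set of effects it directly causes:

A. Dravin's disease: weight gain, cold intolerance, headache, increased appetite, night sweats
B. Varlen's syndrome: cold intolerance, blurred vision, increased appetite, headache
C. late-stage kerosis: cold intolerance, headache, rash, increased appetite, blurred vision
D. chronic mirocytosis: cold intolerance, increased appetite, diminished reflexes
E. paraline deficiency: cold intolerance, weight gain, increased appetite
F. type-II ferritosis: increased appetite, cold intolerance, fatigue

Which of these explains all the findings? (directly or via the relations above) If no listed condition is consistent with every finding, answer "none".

Testing each hypothesis:
(A) Dravin's disease — blurred vision -; headache +; cold intolerance +; increased appetite +; weight gain +
(B) Varlen's syndrome — blurred vision +; headache +; cold intolerance +; increased appetite +; weight gain -
(C) late-stage kerosis — does not account for weight gain
(D) chronic mirocytosis — does not account for blurred vision, headache, weight gain
(E) paraline deficiency — does not account for blurred vision, headache
(F) type-II ferritosis — does not account for blurred vision, headache, weight gain
Every candidate fails on at least one observation.

none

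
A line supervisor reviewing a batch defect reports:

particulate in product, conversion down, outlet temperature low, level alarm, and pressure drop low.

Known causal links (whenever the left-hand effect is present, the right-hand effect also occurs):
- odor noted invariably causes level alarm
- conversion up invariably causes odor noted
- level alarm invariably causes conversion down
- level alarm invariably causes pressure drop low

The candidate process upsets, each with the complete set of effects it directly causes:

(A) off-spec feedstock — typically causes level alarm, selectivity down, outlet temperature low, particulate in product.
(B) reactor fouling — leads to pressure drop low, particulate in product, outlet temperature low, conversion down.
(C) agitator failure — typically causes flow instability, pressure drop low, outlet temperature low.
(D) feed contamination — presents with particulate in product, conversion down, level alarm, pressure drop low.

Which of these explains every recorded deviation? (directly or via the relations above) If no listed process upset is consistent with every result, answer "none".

For each candidate, compare predicted effects to what was observed:
(A) off-spec feedstock — accounts for every observation (conversion down via level alarm → conversion down)
(B) reactor fouling — particulate in product +; conversion down +; outlet temperature low +; level alarm -; pressure drop low +
(C) agitator failure — does not account for particulate in product, conversion down, level alarm
(D) feed contamination — particulate in product +; conversion down +; outlet temperature low -; level alarm +; pressure drop low +
(A) is the only candidate with no mismatches.

A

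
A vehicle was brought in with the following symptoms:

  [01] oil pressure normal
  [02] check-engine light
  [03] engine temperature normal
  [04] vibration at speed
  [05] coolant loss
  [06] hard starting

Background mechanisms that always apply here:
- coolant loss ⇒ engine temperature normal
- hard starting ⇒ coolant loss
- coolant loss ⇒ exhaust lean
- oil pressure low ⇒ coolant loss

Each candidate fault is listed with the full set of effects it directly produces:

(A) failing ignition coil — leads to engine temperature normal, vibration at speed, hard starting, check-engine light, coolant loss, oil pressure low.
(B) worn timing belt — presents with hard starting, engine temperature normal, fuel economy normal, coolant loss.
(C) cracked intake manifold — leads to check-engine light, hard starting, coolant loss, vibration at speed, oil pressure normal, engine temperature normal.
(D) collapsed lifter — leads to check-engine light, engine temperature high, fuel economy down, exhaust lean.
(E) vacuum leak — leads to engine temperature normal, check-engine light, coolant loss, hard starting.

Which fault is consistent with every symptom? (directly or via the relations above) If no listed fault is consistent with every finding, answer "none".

C

Testing each hypothesis:
(A) failing ignition coil — oil pressure normal -; check-engine light +; engine temperature normal +; vibration at speed +; coolant loss +; hard starting +
(B) worn timing belt — oil pressure normal -; check-engine light -; engine temperature normal +; vibration at speed -; coolant loss +; hard starting +
(C) cracked intake manifold — oil pressure normal +; check-engine light +; engine temperature normal +; vibration at speed +; coolant loss +; hard starting +
(D) collapsed lifter — fails on oil pressure normal, engine temperature normal, vibration at speed, coolant loss, hard starting (predicts engine temperature high, not engine temperature normal)
(E) vacuum leak — oil pressure normal -; check-engine light +; engine temperature normal +; vibration at speed -; coolant loss +; hard starting +
(C) alone accounts for all the evidence.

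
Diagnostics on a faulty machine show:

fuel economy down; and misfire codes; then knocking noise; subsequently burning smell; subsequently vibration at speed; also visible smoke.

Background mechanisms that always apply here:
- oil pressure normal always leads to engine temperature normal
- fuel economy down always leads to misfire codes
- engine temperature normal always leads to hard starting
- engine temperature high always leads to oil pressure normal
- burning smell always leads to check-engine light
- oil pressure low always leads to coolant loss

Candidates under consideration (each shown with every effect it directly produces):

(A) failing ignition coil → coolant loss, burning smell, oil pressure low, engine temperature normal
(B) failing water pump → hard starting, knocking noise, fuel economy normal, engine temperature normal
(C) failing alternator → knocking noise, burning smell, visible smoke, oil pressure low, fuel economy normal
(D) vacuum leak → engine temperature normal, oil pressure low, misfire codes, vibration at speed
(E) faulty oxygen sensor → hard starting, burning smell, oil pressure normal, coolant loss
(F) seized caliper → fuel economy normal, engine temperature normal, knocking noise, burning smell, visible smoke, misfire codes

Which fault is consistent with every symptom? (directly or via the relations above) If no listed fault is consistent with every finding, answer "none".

For each candidate, compare predicted effects to what was observed:
(A) failing ignition coil — does not account for fuel economy down, misfire codes, knocking noise, vibration at speed, visible smoke
(B) failing water pump — fails on fuel economy down, misfire codes, burning smell, vibration at speed, visible smoke (predicts fuel economy normal, not fuel economy down)
(C) failing alternator — fails on fuel economy down, misfire codes, vibration at speed (predicts fuel economy normal, not fuel economy down)
(D) vacuum leak — does not account for fuel economy down, knocking noise, burning smell, visible smoke
(E) faulty oxygen sensor — fuel economy down NO; misfire codes NO; knocking noise NO; burning smell yes; vibration at speed NO; visible smoke NO
(F) seized caliper — fuel economy down NO; misfire codes yes; knocking noise yes; burning smell yes; vibration at speed NO; visible smoke yes
None of the listed candidates fits everything.

none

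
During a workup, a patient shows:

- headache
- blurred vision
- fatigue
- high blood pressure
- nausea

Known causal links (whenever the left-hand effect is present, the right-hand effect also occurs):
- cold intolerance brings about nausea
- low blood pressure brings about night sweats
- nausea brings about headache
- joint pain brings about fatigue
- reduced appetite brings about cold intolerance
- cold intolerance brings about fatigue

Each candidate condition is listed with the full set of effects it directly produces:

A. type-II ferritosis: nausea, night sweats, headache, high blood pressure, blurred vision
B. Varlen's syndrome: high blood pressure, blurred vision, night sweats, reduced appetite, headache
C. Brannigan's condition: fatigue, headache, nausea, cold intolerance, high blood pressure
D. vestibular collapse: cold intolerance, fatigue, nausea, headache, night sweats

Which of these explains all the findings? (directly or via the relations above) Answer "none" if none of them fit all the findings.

B

Per-candidate check:
(A) type-II ferritosis — does not account for fatigue
(B) Varlen's syndrome — headache +; blurred vision +; fatigue + (via reduced appetite → cold intolerance → fatigue); high blood pressure +; nausea + (via reduced appetite → cold intolerance → nausea)
(C) Brannigan's condition — headache +; blurred vision -; fatigue +; high blood pressure +; nausea +
(D) vestibular collapse — headache +; blurred vision -; fatigue +; high blood pressure -; nausea +
(B) is the only candidate with no mismatches.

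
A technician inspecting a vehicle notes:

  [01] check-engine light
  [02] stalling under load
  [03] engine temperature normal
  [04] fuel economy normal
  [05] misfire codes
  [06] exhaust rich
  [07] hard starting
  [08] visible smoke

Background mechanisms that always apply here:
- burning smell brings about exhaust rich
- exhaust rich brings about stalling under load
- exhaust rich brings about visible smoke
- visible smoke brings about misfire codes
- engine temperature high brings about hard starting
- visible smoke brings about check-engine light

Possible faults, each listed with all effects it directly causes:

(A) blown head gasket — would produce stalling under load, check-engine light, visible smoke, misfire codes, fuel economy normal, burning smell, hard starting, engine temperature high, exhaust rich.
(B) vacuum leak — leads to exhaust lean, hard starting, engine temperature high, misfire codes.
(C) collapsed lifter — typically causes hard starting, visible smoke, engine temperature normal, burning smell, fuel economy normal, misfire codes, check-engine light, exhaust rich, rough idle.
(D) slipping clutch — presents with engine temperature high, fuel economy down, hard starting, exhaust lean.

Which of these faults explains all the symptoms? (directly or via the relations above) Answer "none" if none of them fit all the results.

C

Testing each hypothesis:
(A) blown head gasket — check-engine light ✓; stalling under load ✓; engine temperature normal ✗; fuel economy normal ✓; misfire codes ✓; exhaust rich ✓; hard starting ✓; visible smoke ✓
(B) vacuum leak — check-engine light ✗; stalling under load ✗; engine temperature normal ✗; fuel economy normal ✗; misfire codes ✓; exhaust rich ✗; hard starting ✓; visible smoke ✗
(C) collapsed lifter — accounts for every observation (stalling under load by exhaust rich → stalling under load)
(D) slipping clutch — fails on check-engine light, stalling under load, engine temperature normal, fuel economy normal, misfire codes, exhaust rich, visible smoke (predicts engine temperature high, not engine temperature normal; predicts fuel economy down, not fuel economy normal; predicts exhaust lean, not exhaust rich)
(C) alone accounts for all the evidence.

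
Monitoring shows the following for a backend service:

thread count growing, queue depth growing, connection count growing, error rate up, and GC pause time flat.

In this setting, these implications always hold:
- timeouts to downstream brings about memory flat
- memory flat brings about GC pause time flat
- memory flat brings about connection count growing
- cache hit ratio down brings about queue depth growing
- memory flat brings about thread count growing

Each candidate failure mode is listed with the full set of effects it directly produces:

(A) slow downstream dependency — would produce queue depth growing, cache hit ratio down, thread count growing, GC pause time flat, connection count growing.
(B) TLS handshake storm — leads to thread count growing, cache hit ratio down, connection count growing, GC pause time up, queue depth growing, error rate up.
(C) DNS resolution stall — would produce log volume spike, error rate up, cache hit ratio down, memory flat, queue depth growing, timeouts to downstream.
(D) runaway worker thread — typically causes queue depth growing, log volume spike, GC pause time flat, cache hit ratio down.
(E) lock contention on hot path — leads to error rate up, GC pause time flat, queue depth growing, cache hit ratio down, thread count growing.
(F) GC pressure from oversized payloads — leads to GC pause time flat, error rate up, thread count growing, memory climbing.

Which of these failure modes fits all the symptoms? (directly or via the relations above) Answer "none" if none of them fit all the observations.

C

Per-candidate check:
(A) slow downstream dependency — thread count growing yes; queue depth growing yes; connection count growing yes; error rate up NO; GC pause time flat yes
(B) TLS handshake storm — fails on GC pause time flat (predicts GC pause time up, not GC pause time flat)
(C) DNS resolution stall — accounts for every observation (thread count growing through memory flat → thread count growing)
(D) runaway worker thread — thread count growing NO; queue depth growing yes; connection count growing NO; error rate up NO; GC pause time flat yes
(E) lock contention on hot path — thread count growing yes; queue depth growing yes; connection count growing NO; error rate up yes; GC pause time flat yes
(F) GC pressure from oversized payloads — thread count growing yes; queue depth growing NO; connection count growing NO; error rate up yes; GC pause time flat yes
(C) is the only candidate with no mismatches.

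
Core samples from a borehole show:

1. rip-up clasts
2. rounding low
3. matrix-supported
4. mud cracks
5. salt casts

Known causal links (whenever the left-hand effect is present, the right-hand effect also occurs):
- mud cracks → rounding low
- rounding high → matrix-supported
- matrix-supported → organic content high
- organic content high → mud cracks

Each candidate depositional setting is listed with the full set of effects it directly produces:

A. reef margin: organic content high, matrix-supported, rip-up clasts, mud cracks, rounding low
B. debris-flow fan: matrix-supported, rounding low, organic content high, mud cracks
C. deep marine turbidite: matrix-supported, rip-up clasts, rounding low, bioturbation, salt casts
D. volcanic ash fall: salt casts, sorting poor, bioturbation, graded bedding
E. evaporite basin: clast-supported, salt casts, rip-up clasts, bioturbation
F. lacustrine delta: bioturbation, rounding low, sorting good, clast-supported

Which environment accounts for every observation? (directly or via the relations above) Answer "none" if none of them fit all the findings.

C

Checking each candidate against the observations:
(A) reef margin — does not account for salt casts
(B) debris-flow fan — does not account for rip-up clasts, salt casts
(C) deep marine turbidite — accounts for every observation (mud cracks by matrix-supported → organic content high → mud cracks)
(D) volcanic ash fall — rip-up clasts NO; rounding low NO; matrix-supported NO; mud cracks NO; salt casts yes
(E) evaporite basin — rip-up clasts yes; rounding low NO; matrix-supported NO; mud cracks NO; salt casts yes
(F) lacustrine delta — rip-up clasts NO; rounding low yes; matrix-supported NO; mud cracks NO; salt casts NO
(C) is the only candidate with no mismatches.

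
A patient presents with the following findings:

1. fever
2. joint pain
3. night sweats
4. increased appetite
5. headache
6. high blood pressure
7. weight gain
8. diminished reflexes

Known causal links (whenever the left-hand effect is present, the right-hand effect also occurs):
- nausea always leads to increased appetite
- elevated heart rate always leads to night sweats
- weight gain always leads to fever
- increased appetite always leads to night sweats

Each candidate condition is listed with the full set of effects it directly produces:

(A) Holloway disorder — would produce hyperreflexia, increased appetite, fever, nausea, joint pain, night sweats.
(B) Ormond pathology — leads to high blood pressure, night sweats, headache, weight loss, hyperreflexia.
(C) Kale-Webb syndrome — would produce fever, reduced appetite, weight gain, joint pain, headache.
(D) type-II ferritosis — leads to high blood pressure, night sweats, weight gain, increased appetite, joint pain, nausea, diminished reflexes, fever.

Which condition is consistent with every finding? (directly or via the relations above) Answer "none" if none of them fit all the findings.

none

Per-candidate check:
(A) Holloway disorder — fails on headache, high blood pressure, weight gain, diminished reflexes (predicts hyperreflexia, not diminished reflexes)
(B) Ormond pathology — fever -; joint pain -; night sweats +; increased appetite -; headache +; high blood pressure +; weight gain -; diminished reflexes -
(C) Kale-Webb syndrome — fever +; joint pain +; night sweats -; increased appetite -; headache +; high blood pressure -; weight gain +; diminished reflexes -
(D) type-II ferritosis — fever +; joint pain +; night sweats +; increased appetite +; headache -; high blood pressure +; weight gain +; diminished reflexes +
Every candidate fails on at least one observation.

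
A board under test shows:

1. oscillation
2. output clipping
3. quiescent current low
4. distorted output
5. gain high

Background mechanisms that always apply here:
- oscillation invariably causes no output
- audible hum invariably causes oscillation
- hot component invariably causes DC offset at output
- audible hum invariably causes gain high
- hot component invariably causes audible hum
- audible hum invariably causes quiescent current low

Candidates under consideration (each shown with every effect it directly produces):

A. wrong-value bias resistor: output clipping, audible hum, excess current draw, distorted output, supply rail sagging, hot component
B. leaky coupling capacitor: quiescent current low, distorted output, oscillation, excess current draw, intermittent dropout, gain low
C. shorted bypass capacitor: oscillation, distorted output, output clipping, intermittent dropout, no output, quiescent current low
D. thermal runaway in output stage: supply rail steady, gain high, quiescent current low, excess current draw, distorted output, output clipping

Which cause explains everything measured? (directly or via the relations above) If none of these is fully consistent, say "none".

A

Checking each candidate against the observations:
(A) wrong-value bias resistor — oscillation yes (by audible hum → oscillation); output clipping yes; quiescent current low yes (by audible hum → quiescent current low); distorted output yes; gain high yes (by audible hum → gain high)
(B) leaky coupling capacitor — fails on output clipping, gain high (predicts gain low, not gain high)
(C) shorted bypass capacitor — oscillation yes; output clipping yes; quiescent current low yes; distorted output yes; gain high NO
(D) thermal runaway in output stage — oscillation NO; output clipping yes; quiescent current low yes; distorted output yes; gain high yes
Only (A) is consistent with every observation.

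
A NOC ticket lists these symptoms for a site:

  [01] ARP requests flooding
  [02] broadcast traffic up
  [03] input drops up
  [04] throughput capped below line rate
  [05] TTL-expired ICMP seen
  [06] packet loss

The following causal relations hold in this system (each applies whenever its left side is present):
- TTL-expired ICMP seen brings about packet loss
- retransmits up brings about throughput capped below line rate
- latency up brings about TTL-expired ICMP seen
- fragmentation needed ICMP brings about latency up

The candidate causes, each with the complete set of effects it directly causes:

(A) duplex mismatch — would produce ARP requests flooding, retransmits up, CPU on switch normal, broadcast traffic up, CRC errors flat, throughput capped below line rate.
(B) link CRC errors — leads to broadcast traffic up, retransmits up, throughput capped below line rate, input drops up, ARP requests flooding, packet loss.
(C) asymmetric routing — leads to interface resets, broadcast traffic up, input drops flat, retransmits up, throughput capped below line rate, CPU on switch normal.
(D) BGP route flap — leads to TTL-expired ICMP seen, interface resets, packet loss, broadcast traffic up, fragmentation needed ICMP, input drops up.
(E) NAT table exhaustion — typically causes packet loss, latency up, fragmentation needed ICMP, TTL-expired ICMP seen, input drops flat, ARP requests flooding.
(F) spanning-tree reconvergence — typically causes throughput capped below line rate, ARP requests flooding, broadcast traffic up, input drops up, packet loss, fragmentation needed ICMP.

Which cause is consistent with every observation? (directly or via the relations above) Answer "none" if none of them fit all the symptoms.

Checking each candidate against the observations:
(A) duplex mismatch — ARP requests flooding match; broadcast traffic up match; input drops up miss; throughput capped below line rate match; TTL-expired ICMP seen miss; packet loss miss
(B) link CRC errors — does not account for TTL-expired ICMP seen
(C) asymmetric routing — ARP requests flooding miss; broadcast traffic up match; input drops up miss; throughput capped below line rate match; TTL-expired ICMP seen miss; packet loss miss
(D) BGP route flap — does not account for ARP requests flooding, throughput capped below line rate
(E) NAT table exhaustion — ARP requests flooding match; broadcast traffic up miss; input drops up miss; throughput capped below line rate miss; TTL-expired ICMP seen match; packet loss match
(F) spanning-tree reconvergence — accounts for every observation (TTL-expired ICMP seen through fragmentation needed ICMP → latency up → TTL-expired ICMP seen)
Only (F) is consistent with every observation.

F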